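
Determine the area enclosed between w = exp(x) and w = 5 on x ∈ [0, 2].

-19 + exp(2) + 10*log(5)

The difference (exp(x)) - (5) = exp(x) - 5 changes sign at x = log(5) inside [0, 2], so split the integral there.
∫[0,log(5)] (exp(x) - 5) dx = 4 - log(3125); the area of that piece is -4 + log(3125).
∫[log(5),2] (exp(x) - 5) dx = -15 + exp(2) + 5*log(5).
Total area = (-4 + log(3125)) + (-15 + exp(2) + 5*log(5)) = -19 + exp(2) + 10*log(5).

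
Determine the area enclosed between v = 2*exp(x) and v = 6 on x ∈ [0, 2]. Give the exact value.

The difference (2*exp(x)) - (6) = 2*exp(x) - 6 changes sign at x = log(3) inside [0, 2], so split the integral there.
∫[0,log(3)] (2*exp(x) - 6) dx = 4 - log(729); the area of that piece is -4 + log(729).
∫[log(3),2] (2*exp(x) - 6) dx = -18 + 6*log(3) + 2*exp(2).
Total area = (-4 + log(729)) + (-18 + 6*log(3) + 2*exp(2)) = -22 + 12*log(3) + 2*exp(2).

-22 + 12*log(3) + 2*exp(2)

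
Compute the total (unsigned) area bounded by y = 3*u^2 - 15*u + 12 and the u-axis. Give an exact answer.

The curve meets the u-axis where 3*u^2 - 15*u + 12 = 0, i.e. 3*(u - 4)*(u - 1) = 0, at u = 1, 4.
On [1, 4] the curve lies below the axis; ∫[1,4] (3*u^2 - 15*u + 12) du = -27/2, giving area 27/2.

27/2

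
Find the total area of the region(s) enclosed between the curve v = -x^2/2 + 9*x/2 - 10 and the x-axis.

1/12

The curve meets the x-axis where -x^2/2 + 9*x/2 - 10 = 0, i.e. -(x - 5)*(x - 4)/2 = 0, at x = 4, 5.
On [4, 5] the curve lies above the axis; ∫[4,5] (-x^2/2 + 9*x/2 - 10) dx = 1/12, giving area 1/12.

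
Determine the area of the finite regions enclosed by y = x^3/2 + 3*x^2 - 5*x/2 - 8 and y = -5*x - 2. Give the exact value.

131/8

Set the curves equal: x^3/2 + 3*x^2 - 5*x/2 - 8 = -5*x - 2, so x^3/2 + 3*x^2 + 5*x/2 - 6 = 0, which factors as (x - 1)*(x + 3)*(x + 4)/2 = 0. The curves meet at x = -4, -3, 1.
On [-4, -3], y = x^3/2 + 3*x^2 - 5*x/2 - 8 is on top; that piece has area ∫[-4,-3] (x^3/2 + 3*x^2 + 5*x/2 - 6) dx = 3/8.
On [-3, 1], y = -5*x - 2 is on top; that piece has area ∫[-3,1] (-(x^3/2 + 3*x^2 + 5*x/2 - 6)) dx = 16.
Total enclosed area = 3/8 + 16 = 131/8.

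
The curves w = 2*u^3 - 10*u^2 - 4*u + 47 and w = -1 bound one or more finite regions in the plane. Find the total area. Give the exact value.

Set the curves equal: 2*u^3 - 10*u^2 - 4*u + 47 = -1, so 2*u^3 - 10*u^2 - 4*u + 48 = 0, which factors as 2*(u - 4)*(u - 3)*(u + 2) = 0. The curves meet at u = -2, 3, 4.
On [-2, 3], w = 2*u^3 - 10*u^2 - 4*u + 47 is on top; that piece has area ∫[-2,3] (2*u^3 - 10*u^2 - 4*u + 48) du = 875/6.
On [3, 4], w = -1 is on top; that piece has area ∫[3,4] (-(2*u^3 - 10*u^2 - 4*u + 48)) du = 11/6.
Total enclosed area = 875/6 + 11/6 = 443/3.

443/3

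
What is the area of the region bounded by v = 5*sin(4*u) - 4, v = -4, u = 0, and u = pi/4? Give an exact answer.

5/2

On [0, pi/4], (5*sin(4*u) - 4) - (-4) = 5*sin(4*u) is ≥ 0 throughout, so the area is a single integral of |5*sin(4*u)|.
∫[0,pi/4] (5*sin(4*u)) du = 5/2.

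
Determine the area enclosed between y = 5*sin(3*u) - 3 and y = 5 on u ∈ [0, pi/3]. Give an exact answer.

On [0, pi/3], (5*sin(3*u) - 3) - (5) = 5*sin(3*u) - 8 is ≤ 0 throughout, so the area is a single integral of |5*sin(3*u) - 8|.
∫[0,pi/3] (5*sin(3*u) - 8) du = 10/3 - 8*pi/3; the area of that piece is -10/3 + 8*pi/3.

-10/3 + 8*pi/3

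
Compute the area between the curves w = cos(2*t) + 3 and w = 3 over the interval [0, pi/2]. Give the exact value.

The difference (cos(2*t) + 3) - (3) = cos(2*t) changes sign at t = pi/4 inside [0, pi/2], so split the integral there.
∫[0,pi/4] (cos(2*t)) dt = 1/2.
∫[pi/4,pi/2] (cos(2*t)) dt = -1/2; the area of that piece is 1/2.
Total area = 1/2 + 1/2 = 1.

1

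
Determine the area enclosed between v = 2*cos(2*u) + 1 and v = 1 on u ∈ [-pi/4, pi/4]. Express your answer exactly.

On [-pi/4, pi/4], (2*cos(2*u) + 1) - (1) = 2*cos(2*u) is ≥ 0 throughout, so the area is a single integral of |2*cos(2*u)|.
∫[-pi/4,pi/4] (2*cos(2*u)) du = 2.

2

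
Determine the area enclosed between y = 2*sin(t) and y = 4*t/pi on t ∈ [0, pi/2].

2 - pi/2

On [0, pi/2], (2*sin(t)) - (4*t/pi) = -4*t/pi + 2*sin(t) is ≥ 0 throughout, so the area is a single integral of |-4*t/pi + 2*sin(t)|.
∫[0,pi/2] (-4*t/pi + 2*sin(t)) dt = 2 - pi/2.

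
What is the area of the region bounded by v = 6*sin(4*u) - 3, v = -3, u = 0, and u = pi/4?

On [0, pi/4], (6*sin(4*u) - 3) - (-3) = 6*sin(4*u) is ≥ 0 throughout, so the area is a single integral of |6*sin(4*u)|.
∫[0,pi/4] (6*sin(4*u)) du = 3.

3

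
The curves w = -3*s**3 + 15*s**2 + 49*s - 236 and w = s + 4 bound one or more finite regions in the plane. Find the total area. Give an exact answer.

5137/4

Set the curves equal: -3*s**3 + 15*s**2 + 49*s - 236 = s + 4, so -3*s**3 + 15*s**2 + 48*s - 240 = 0, which factors as -3*(s - 5)*(s - 4)*(s + 4) = 0. The curves meet at s = -4, 4, 5.
On [-4, 4], w = s + 4 is on top; that piece has area ∫[-4,4] (-(-3*s**3 + 15*s**2 + 48*s - 240)) ds = 1280.
On [4, 5], w = -3*s**3 + 15*s**2 + 49*s - 236 is on top; that piece has area ∫[4,5] (-3*s**3 + 15*s**2 + 48*s - 240) ds = 17/4.
Total enclosed area = 1280 + 17/4 = 5137/4.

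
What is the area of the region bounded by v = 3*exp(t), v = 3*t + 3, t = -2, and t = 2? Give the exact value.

-12 - 3*exp(-2) + 3*exp(2)

On [-2, 2], (3*exp(t)) - (3*t + 3) = -3*t + 3*exp(t) - 3 is ≥ 0 throughout, so the area is a single integral of |-3*t + 3*exp(t) - 3|.
∫[-2,2] (-3*t + 3*exp(t) - 3) dt = -12 - 3*exp(-2) + 3*exp(2).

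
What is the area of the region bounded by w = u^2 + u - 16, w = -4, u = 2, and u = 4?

The difference (u^2 + u - 16) - (-4) = u^2 + u - 12 changes sign at u = 3 inside [2, 4], so split the integral there.
∫[2,3] (u^2 + u - 12) du = -19/6; the area of that piece is 19/6.
∫[3,4] (u^2 + u - 12) du = 23/6.
Total area = 19/6 + 23/6 = 7.

7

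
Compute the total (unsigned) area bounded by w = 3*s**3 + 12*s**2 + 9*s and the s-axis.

The curve meets the s-axis where 3*s**3 + 12*s**2 + 9*s = 0, i.e. 3*s*(s + 1)*(s + 3) = 0, at s = -3, -1, 0.
On [-3, -1] the curve lies above the axis; ∫[-3,-1] (3*s**3 + 12*s**2 + 9*s) ds = 8, giving area 8.
On [-1, 0] the curve lies below the axis; ∫[-1,0] (3*s**3 + 12*s**2 + 9*s) ds = -5/4, giving area 5/4.
Total area = 8 + 5/4 = 37/4.

37/4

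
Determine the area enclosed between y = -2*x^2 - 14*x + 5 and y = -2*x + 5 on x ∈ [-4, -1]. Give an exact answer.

48

On [-4, -1], (-2*x^2 - 14*x + 5) - (-2*x + 5) = -2*x^2 - 12*x is ≥ 0 throughout, so the area is a single integral of |-2*x^2 - 12*x|.
∫[-4,-1] (-2*x^2 - 12*x) dx = 48.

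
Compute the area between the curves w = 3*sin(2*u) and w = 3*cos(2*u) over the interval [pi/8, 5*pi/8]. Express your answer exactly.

3*sqrt(2)

On [pi/8, 5*pi/8], (3*sin(2*u)) - (3*cos(2*u)) = 3*sin(2*u) - 3*cos(2*u) is ≥ 0 throughout, so the area is a single integral of |3*sin(2*u) - 3*cos(2*u)|.
∫[pi/8,5*pi/8] (3*sin(2*u) - 3*cos(2*u)) du = 3*sqrt(2).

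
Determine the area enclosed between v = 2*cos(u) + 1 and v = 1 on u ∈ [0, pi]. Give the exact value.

4

The difference (2*cos(u) + 1) - (1) = 2*cos(u) changes sign at u = pi/2 inside [0, pi], so split the integral there.
∫[0,pi/2] (2*cos(u)) du = 2.
∫[pi/2,pi] (2*cos(u)) du = -2; the area of that piece is 2.
Total area = 2 + 2 = 4.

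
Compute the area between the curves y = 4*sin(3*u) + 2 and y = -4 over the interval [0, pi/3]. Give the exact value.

On [0, pi/3], (4*sin(3*u) + 2) - (-4) = 4*sin(3*u) + 6 is ≥ 0 throughout, so the area is a single integral of |4*sin(3*u) + 6|.
∫[0,pi/3] (4*sin(3*u) + 6) du = 8/3 + 2*pi.

8/3 + 2*pi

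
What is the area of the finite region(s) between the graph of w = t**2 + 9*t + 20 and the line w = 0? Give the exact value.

The curve meets the t-axis where t**2 + 9*t + 20 = 0, i.e. (t + 4)*(t + 5) = 0, at t = -5, -4.
On [-5, -4] the curve lies below the axis; ∫[-5,-4] (t**2 + 9*t + 20) dt = -1/6, giving area 1/6.

1/6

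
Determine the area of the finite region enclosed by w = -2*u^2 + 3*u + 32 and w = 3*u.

Set the curves equal: -2*u^2 + 3*u + 32 = 3*u, so -2*u^2 + 32 = 0, which factors as -2*(u - 4)*(u + 4) = 0. The curves meet at u = -4, 4.
On [-4, 4], w = -2*u^2 + 3*u + 32 is on top; that piece has area ∫[-4,4] (-2*u^2 + 32) du = 512/3.

512/3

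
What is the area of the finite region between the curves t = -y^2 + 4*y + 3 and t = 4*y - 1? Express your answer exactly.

Both boundary curves give t as a function of y, so integrate with respect to y. Setting them equal: -y^2 + 4 = 0, i.e. -(y - 2)*(y + 2) = 0, so they meet at y = -2, 2.
For y in [-2, 2], t = -y^2 + 4*y + 3 is on the right; area = ∫[-2,2] (-y^2 + 4) dy = 32/3.

32/3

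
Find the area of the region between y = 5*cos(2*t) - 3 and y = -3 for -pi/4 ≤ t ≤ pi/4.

5

On [-pi/4, pi/4], (5*cos(2*t) - 3) - (-3) = 5*cos(2*t) is ≥ 0 throughout, so the area is a single integral of |5*cos(2*t)|.
∫[-pi/4,pi/4] (5*cos(2*t)) dt = 5.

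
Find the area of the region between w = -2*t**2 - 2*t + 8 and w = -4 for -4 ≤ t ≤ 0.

98/3

The difference (-2*t**2 - 2*t + 8) - (-4) = -2*t**2 - 2*t + 12 changes sign at t = -3 inside [-4, 0], so split the integral there.
∫[-4,-3] (-2*t**2 - 2*t + 12) dt = -17/3; the area of that piece is 17/3.
∫[-3,0] (-2*t**2 - 2*t + 12) dt = 27.
Total area = 17/3 + 27 = 98/3.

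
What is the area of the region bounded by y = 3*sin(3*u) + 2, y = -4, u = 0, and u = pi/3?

2 + 2*pi

On [0, pi/3], (3*sin(3*u) + 2) - (-4) = 3*sin(3*u) + 6 is ≥ 0 throughout, so the area is a single integral of |3*sin(3*u) + 6|.
∫[0,pi/3] (3*sin(3*u) + 6) du = 2 + 2*pi.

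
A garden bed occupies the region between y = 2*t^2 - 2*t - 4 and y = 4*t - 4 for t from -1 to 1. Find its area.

6

The difference (2*t^2 - 2*t - 4) - (4*t - 4) = 2*t^2 - 6*t changes sign at t = 0 inside [-1, 1], so split the integral there.
∫[-1,0] (2*t^2 - 6*t) dt = 11/3.
∫[0,1] (2*t^2 - 6*t) dt = -7/3; the area of that piece is 7/3.
Total area = 11/3 + 7/3 = 6.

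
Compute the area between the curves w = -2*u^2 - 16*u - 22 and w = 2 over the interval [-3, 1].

172/3

The difference (-2*u^2 - 16*u - 22) - (2) = -2*u^2 - 16*u - 24 changes sign at u = -2 inside [-3, 1], so split the integral there.
∫[-3,-2] (-2*u^2 - 16*u - 24) du = 10/3.
∫[-2,1] (-2*u^2 - 16*u - 24) du = -54; the area of that piece is 54.
Total area = 10/3 + 54 = 172/3.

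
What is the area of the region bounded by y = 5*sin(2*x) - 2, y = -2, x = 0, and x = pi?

10

The difference (5*sin(2*x) - 2) - (-2) = 5*sin(2*x) changes sign at x = pi/2 inside [0, pi], so split the integral there.
∫[0,pi/2] (5*sin(2*x)) dx = 5.
∫[pi/2,pi] (5*sin(2*x)) dx = -5; the area of that piece is 5.
Total area = 5 + 5 = 10.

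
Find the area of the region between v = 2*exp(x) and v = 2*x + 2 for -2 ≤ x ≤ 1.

-3 - 2*exp(-2) + 2*exp(1)

On [-2, 1], (2*exp(x)) - (2*x + 2) = -2*x + 2*exp(x) - 2 is ≥ 0 throughout, so the area is a single integral of |-2*x + 2*exp(x) - 2|.
∫[-2,1] (-2*x + 2*exp(x) - 2) dx = -3 - 2*exp(-2) + 2*exp(1).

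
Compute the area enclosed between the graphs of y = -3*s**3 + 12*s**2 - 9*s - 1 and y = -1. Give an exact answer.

37/4

Set the curves equal: -3*s**3 + 12*s**2 - 9*s - 1 = -1, so -3*s**3 + 12*s**2 - 9*s = 0, which factors as -3*s*(s - 3)*(s - 1) = 0. The curves meet at s = 0, 1, 3.
On [0, 1], y = -1 is on top; that piece has area ∫[0,1] (-(-3*s**3 + 12*s**2 - 9*s)) ds = 5/4.
On [1, 3], y = -3*s**3 + 12*s**2 - 9*s - 1 is on top; that piece has area ∫[1,3] (-3*s**3 + 12*s**2 - 9*s) ds = 8.
Total enclosed area = 5/4 + 8 = 37/4.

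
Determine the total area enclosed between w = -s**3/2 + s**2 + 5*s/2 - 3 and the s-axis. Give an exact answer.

The curve meets the s-axis where -s**3/2 + s**2 + 5*s/2 - 3 = 0, i.e. -(s - 3)*(s - 1)*(s + 2)/2 = 0, at s = -2, 1, 3.
On [-2, 1] the curve lies below the axis; ∫[-2,1] (-s**3/2 + s**2 + 5*s/2 - 3) ds = -63/8, giving area 63/8.
On [1, 3] the curve lies above the axis; ∫[1,3] (-s**3/2 + s**2 + 5*s/2 - 3) ds = 8/3, giving area 8/3.
Total area = 63/8 + 8/3 = 253/24.

253/24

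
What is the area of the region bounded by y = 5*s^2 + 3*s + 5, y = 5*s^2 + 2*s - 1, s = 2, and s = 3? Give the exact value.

On [2, 3], (5*s^2 + 3*s + 5) - (5*s^2 + 2*s - 1) = s + 6 is ≥ 0 throughout, so the area is a single integral of |s + 6|.
∫[2,3] (s + 6) ds = 17/2.

17/2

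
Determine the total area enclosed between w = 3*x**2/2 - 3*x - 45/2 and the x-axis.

128

The curve meets the x-axis where 3*x**2/2 - 3*x - 45/2 = 0, i.e. 3*(x - 5)*(x + 3)/2 = 0, at x = -3, 5.
On [-3, 5] the curve lies below the axis; ∫[-3,5] (3*x**2/2 - 3*x - 45/2) dx = -128, giving area 128.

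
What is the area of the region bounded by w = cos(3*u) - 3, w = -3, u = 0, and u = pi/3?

The difference (cos(3*u) - 3) - (-3) = cos(3*u) changes sign at u = pi/6 inside [0, pi/3], so split the integral there.
∫[0,pi/6] (cos(3*u)) du = 1/3.
∫[pi/6,pi/3] (cos(3*u)) du = -1/3; the area of that piece is 1/3.
Total area = 1/3 + 1/3 = 2/3.

2/3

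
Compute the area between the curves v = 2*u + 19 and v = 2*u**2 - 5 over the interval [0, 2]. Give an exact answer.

140/3

On [0, 2], (2*u + 19) - (2*u**2 - 5) = -2*u**2 + 2*u + 24 is ≥ 0 throughout, so the area is a single integral of |-2*u**2 + 2*u + 24|.
∫[0,2] (-2*u**2 + 2*u + 24) du = 140/3.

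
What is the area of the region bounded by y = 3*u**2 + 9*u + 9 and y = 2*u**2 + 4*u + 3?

Set the curves equal: 3*u**2 + 9*u + 9 = 2*u**2 + 4*u + 3, so u**2 + 5*u + 6 = 0, which factors as (u + 2)*(u + 3) = 0. The curves meet at u = -3, -2.
On [-3, -2], y = 2*u**2 + 4*u + 3 is on top; that piece has area ∫[-3,-2] (-(u**2 + 5*u + 6)) du = 1/6.

1/6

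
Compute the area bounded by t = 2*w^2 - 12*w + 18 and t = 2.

8/3

Both boundary curves give t as a function of w, so integrate with respect to w. Setting them equal: 2*w^2 - 12*w + 16 = 0, i.e. 2*(w - 4)*(w - 2) = 0, so they meet at w = 2, 4.
For w in [2, 4], t = 2*w^2 - 12*w + 18 is on the left; area = ∫[2,4] (-(2*w^2 - 12*w + 16)) dw = 8/3.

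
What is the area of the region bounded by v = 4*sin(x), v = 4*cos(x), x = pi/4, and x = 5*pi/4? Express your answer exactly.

8*sqrt(2)

On [pi/4, 5*pi/4], (4*sin(x)) - (4*cos(x)) = 4*sin(x) - 4*cos(x) is ≥ 0 throughout, so the area is a single integral of |4*sin(x) - 4*cos(x)|.
∫[pi/4,5*pi/4] (4*sin(x) - 4*cos(x)) dx = 8*sqrt(2).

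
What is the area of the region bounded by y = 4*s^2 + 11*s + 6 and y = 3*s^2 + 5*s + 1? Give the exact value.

Set the curves equal: 4*s^2 + 11*s + 6 = 3*s^2 + 5*s + 1, so s^2 + 6*s + 5 = 0, which factors as (s + 1)*(s + 5) = 0. The curves meet at s = -5, -1.
On [-5, -1], y = 3*s^2 + 5*s + 1 is on top; that piece has area ∫[-5,-1] (-(s^2 + 6*s + 5)) ds = 32/3.

32/3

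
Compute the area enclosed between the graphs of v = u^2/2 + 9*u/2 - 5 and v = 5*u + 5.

Set the curves equal: u^2/2 + 9*u/2 - 5 = 5*u + 5, so u^2/2 - u/2 - 10 = 0, which factors as (u - 5)*(u + 4)/2 = 0. The curves meet at u = -4, 5.
On [-4, 5], v = 5*u + 5 is on top; that piece has area ∫[-4,5] (-(u^2/2 - u/2 - 10)) du = 243/4.

243/4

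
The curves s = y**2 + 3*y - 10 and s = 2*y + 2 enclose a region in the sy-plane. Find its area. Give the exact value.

343/6

Both boundary curves give s as a function of y, so integrate with respect to y. Setting them equal: y**2 + y - 12 = 0, i.e. (y - 3)*(y + 4) = 0, so they meet at y = -4, 3.
For y in [-4, 3], s = y**2 + 3*y - 10 is on the left; area = ∫[-4,3] (-(y**2 + y - 12)) dy = 343/6.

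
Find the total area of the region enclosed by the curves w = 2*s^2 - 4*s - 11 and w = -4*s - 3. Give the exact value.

Set the curves equal: 2*s^2 - 4*s - 11 = -4*s - 3, so 2*s^2 - 8 = 0, which factors as 2*(s - 2)*(s + 2) = 0. The curves meet at s = -2, 2.
On [-2, 2], w = -4*s - 3 is on top; that piece has area ∫[-2,2] (-(2*s^2 - 8)) ds = 64/3.

64/3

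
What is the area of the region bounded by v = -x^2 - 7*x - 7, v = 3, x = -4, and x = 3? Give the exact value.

165/2

The difference (-x^2 - 7*x - 7) - (3) = -x^2 - 7*x - 10 changes sign at x = -2 inside [-4, 3], so split the integral there.
∫[-4,-2] (-x^2 - 7*x - 10) dx = 10/3.
∫[-2,3] (-x^2 - 7*x - 10) dx = -475/6; the area of that piece is 475/6.
Total area = 10/3 + 475/6 = 165/2.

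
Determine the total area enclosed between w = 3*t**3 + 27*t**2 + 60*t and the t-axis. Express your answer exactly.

The curve meets the t-axis where 3*t**3 + 27*t**2 + 60*t = 0, i.e. 3*t*(t + 4)*(t + 5) = 0, at t = -5, -4, 0.
On [-5, -4] the curve lies above the axis; ∫[-5,-4] (3*t**3 + 27*t**2 + 60*t) dt = 9/4, giving area 9/4.
On [-4, 0] the curve lies below the axis; ∫[-4,0] (3*t**3 + 27*t**2 + 60*t) dt = -96, giving area 96.
Total area = 9/4 + 96 = 393/4.

393/4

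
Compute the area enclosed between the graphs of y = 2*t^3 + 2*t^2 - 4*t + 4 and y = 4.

Set the curves equal: 2*t^3 + 2*t^2 - 4*t + 4 = 4, so 2*t^3 + 2*t^2 - 4*t = 0, which factors as 2*t*(t - 1)*(t + 2) = 0. The curves meet at t = -2, 0, 1.
On [-2, 0], y = 2*t^3 + 2*t^2 - 4*t + 4 is on top; that piece has area ∫[-2,0] (2*t^3 + 2*t^2 - 4*t) dt = 16/3.
On [0, 1], y = 4 is on top; that piece has area ∫[0,1] (-(2*t^3 + 2*t^2 - 4*t)) dt = 5/6.
Total enclosed area = 16/3 + 5/6 = 37/6.

37/6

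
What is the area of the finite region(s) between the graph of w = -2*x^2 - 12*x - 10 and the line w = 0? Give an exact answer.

The curve meets the x-axis where -2*x^2 - 12*x - 10 = 0, i.e. -2*(x + 1)*(x + 5) = 0, at x = -5, -1.
On [-5, -1] the curve lies above the axis; ∫[-5,-1] (-2*x^2 - 12*x - 10) dx = 64/3, giving area 64/3.

64/3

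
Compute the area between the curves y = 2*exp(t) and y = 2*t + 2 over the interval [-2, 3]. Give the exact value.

-15 - 2*exp(-2) + 2*exp(3)

On [-2, 3], (2*exp(t)) - (2*t + 2) = -2*t + 2*exp(t) - 2 is ≥ 0 throughout, so the area is a single integral of |-2*t + 2*exp(t) - 2|.
∫[-2,3] (-2*t + 2*exp(t) - 2) dt = -15 - 2*exp(-2) + 2*exp(3).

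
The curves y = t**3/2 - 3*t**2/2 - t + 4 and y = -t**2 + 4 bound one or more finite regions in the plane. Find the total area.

Set the curves equal: t**3/2 - 3*t**2/2 - t + 4 = -t**2 + 4, so t**3/2 - t**2/2 - t = 0, which factors as t*(t - 2)*(t + 1)/2 = 0. The curves meet at t = -1, 0, 2.
On [-1, 0], y = t**3/2 - 3*t**2/2 - t + 4 is on top; that piece has area ∫[-1,0] (t**3/2 - t**2/2 - t) dt = 5/24.
On [0, 2], y = -t**2 + 4 is on top; that piece has area ∫[0,2] (-(t**3/2 - t**2/2 - t)) dt = 4/3.
Total enclosed area = 5/24 + 4/3 = 37/24.

37/24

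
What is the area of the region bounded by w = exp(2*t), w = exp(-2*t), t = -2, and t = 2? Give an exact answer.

-2 + exp(-4) + exp(4)

The difference (exp(2*t)) - (exp(-2*t)) = exp(2*t) - exp(-2*t) changes sign at t = 0 inside [-2, 2], so split the integral there.
∫[-2,0] (exp(2*t) - exp(-2*t)) dt = -exp(4)/2 - exp(-4)/2 + 1; the area of that piece is -1 + exp(-4)/2 + exp(4)/2.
∫[0,2] (exp(2*t) - exp(-2*t)) dt = -1 + exp(-4)/2 + exp(4)/2.
Total area = (-1 + exp(-4)/2 + exp(4)/2) + (-1 + exp(-4)/2 + exp(4)/2) = -2 + exp(-4) + exp(4).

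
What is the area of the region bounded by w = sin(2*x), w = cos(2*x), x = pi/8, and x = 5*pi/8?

sqrt(2)

On [pi/8, 5*pi/8], (sin(2*x)) - (cos(2*x)) = sin(2*x) - cos(2*x) is ≥ 0 throughout, so the area is a single integral of |sin(2*x) - cos(2*x)|.
∫[pi/8,5*pi/8] (sin(2*x) - cos(2*x)) dx = sqrt(2).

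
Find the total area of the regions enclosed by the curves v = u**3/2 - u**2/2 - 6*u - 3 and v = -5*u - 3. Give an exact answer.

Set the curves equal: u**3/2 - u**2/2 - 6*u - 3 = -5*u - 3, so u**3/2 - u**2/2 - u = 0, which factors as u*(u - 2)*(u + 1)/2 = 0. The curves meet at u = -1, 0, 2.
On [-1, 0], v = u**3/2 - u**2/2 - 6*u - 3 is on top; that piece has area ∫[-1,0] (u**3/2 - u**2/2 - u) du = 5/24.
On [0, 2], v = -5*u - 3 is on top; that piece has area ∫[0,2] (-(u**3/2 - u**2/2 - u)) du = 4/3.
Total enclosed area = 5/24 + 4/3 = 37/24.

37/24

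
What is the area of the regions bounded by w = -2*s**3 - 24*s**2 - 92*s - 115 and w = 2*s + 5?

1

Set the curves equal: -2*s**3 - 24*s**2 - 92*s - 115 = 2*s + 5, so -2*s**3 - 24*s**2 - 94*s - 120 = 0, which factors as -2*(s + 3)*(s + 4)*(s + 5) = 0. The curves meet at s = -5, -4, -3.
On [-5, -4], w = 2*s + 5 is on top; that piece has area ∫[-5,-4] (-(-2*s**3 - 24*s**2 - 94*s - 120)) ds = 1/2.
On [-4, -3], w = -2*s**3 - 24*s**2 - 92*s - 115 is on top; that piece has area ∫[-4,-3] (-2*s**3 - 24*s**2 - 94*s - 120) ds = 1/2.
Total enclosed area = 1/2 + 1/2 = 1.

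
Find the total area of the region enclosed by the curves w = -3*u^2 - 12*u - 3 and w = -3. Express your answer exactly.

32

Set the curves equal: -3*u^2 - 12*u - 3 = -3, so -3*u^2 - 12*u = 0, which factors as -3*u*(u + 4) = 0. The curves meet at u = -4, 0.
On [-4, 0], w = -3*u^2 - 12*u - 3 is on top; that piece has area ∫[-4,0] (-3*u^2 - 12*u) du = 32.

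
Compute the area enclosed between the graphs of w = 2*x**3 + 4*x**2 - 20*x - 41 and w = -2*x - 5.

443/3

Set the curves equal: 2*x**3 + 4*x**2 - 20*x - 41 = -2*x - 5, so 2*x**3 + 4*x**2 - 18*x - 36 = 0, which factors as 2*(x - 3)*(x + 2)*(x + 3) = 0. The curves meet at x = -3, -2, 3.
On [-3, -2], w = 2*x**3 + 4*x**2 - 20*x - 41 is on top; that piece has area ∫[-3,-2] (2*x**3 + 4*x**2 - 18*x - 36) dx = 11/6.
On [-2, 3], w = -2*x - 5 is on top; that piece has area ∫[-2,3] (-(2*x**3 + 4*x**2 - 18*x - 36)) dx = 875/6.
Total enclosed area = 11/6 + 875/6 = 443/3.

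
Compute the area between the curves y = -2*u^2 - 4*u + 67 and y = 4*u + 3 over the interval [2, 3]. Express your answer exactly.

94/3

On [2, 3], (-2*u^2 - 4*u + 67) - (4*u + 3) = -2*u^2 - 8*u + 64 is ≥ 0 throughout, so the area is a single integral of |-2*u^2 - 8*u + 64|.
∫[2,3] (-2*u^2 - 8*u + 64) du = 94/3.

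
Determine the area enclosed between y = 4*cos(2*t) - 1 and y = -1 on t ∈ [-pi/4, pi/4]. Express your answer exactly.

4

On [-pi/4, pi/4], (4*cos(2*t) - 1) - (-1) = 4*cos(2*t) is ≥ 0 throughout, so the area is a single integral of |4*cos(2*t)|.
∫[-pi/4,pi/4] (4*cos(2*t)) dt = 4.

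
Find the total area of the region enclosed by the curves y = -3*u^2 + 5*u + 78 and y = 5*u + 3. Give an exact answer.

Set the curves equal: -3*u^2 + 5*u + 78 = 5*u + 3, so -3*u^2 + 75 = 0, which factors as -3*(u - 5)*(u + 5) = 0. The curves meet at u = -5, 5.
On [-5, 5], y = -3*u^2 + 5*u + 78 is on top; that piece has area ∫[-5,5] (-3*u^2 + 75) du = 500.

500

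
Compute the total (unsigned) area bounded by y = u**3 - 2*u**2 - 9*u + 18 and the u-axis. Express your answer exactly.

The curve meets the u-axis where u**3 - 2*u**2 - 9*u + 18 = 0, i.e. (u - 3)*(u - 2)*(u + 3) = 0, at u = -3, 2, 3.
On [-3, 2] the curve lies above the axis; ∫[-3,2] (u**3 - 2*u**2 - 9*u + 18) du = 875/12, giving area 875/12.
On [2, 3] the curve lies below the axis; ∫[2,3] (u**3 - 2*u**2 - 9*u + 18) du = -11/12, giving area 11/12.
Total area = 875/12 + 11/12 = 443/6.

443/6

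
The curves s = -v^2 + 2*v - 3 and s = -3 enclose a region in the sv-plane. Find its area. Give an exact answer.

Both boundary curves give s as a function of v, so integrate with respect to v. Setting them equal: -v^2 + 2*v = 0, i.e. -v*(v - 2) = 0, so they meet at v = 0, 2.
For v in [0, 2], s = -v^2 + 2*v - 3 is on the right; area = ∫[0,2] (-v^2 + 2*v) dv = 4/3.

4/3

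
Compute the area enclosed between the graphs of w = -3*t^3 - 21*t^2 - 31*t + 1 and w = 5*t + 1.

71/2

Set the curves equal: -3*t^3 - 21*t^2 - 31*t + 1 = 5*t + 1, so -3*t^3 - 21*t^2 - 36*t = 0, which factors as -3*t*(t + 3)*(t + 4) = 0. The curves meet at t = -4, -3, 0.
On [-4, -3], w = 5*t + 1 is on top; that piece has area ∫[-4,-3] (-(-3*t^3 - 21*t^2 - 36*t)) dt = 7/4.
On [-3, 0], w = -3*t^3 - 21*t^2 - 31*t + 1 is on top; that piece has area ∫[-3,0] (-3*t^3 - 21*t^2 - 36*t) dt = 135/4.
Total enclosed area = 7/4 + 135/4 = 71/2.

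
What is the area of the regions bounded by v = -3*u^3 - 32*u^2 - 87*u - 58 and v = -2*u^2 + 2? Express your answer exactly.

Set the curves equal: -3*u^3 - 32*u^2 - 87*u - 58 = -2*u^2 + 2, so -3*u^3 - 30*u^2 - 87*u - 60 = 0, which factors as -3*(u + 1)*(u + 4)*(u + 5) = 0. The curves meet at u = -5, -4, -1.
On [-5, -4], v = -2*u^2 + 2 is on top; that piece has area ∫[-5,-4] (-(-3*u^3 - 30*u^2 - 87*u - 60)) du = 7/4.
On [-4, -1], v = -3*u^3 - 32*u^2 - 87*u - 58 is on top; that piece has area ∫[-4,-1] (-3*u^3 - 30*u^2 - 87*u - 60) du = 135/4.
Total enclosed area = 7/4 + 135/4 = 71/2.

71/2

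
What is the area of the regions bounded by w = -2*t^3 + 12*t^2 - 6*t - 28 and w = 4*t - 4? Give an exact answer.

Set the curves equal: -2*t^3 + 12*t^2 - 6*t - 28 = 4*t - 4, so -2*t^3 + 12*t^2 - 10*t - 24 = 0, which factors as -2*(t - 4)*(t - 3)*(t + 1) = 0. The curves meet at t = -1, 3, 4.
On [-1, 3], w = 4*t - 4 is on top; that piece has area ∫[-1,3] (-(-2*t^3 + 12*t^2 - 10*t - 24)) dt = 64.
On [3, 4], w = -2*t^3 + 12*t^2 - 6*t - 28 is on top; that piece has area ∫[3,4] (-2*t^3 + 12*t^2 - 10*t - 24) dt = 3/2.
Total enclosed area = 64 + 3/2 = 131/2.

131/2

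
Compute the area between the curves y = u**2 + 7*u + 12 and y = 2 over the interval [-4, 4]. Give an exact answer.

The difference (u**2 + 7*u + 12) - (2) = u**2 + 7*u + 10 changes sign at u = -2 inside [-4, 4], so split the integral there.
∫[-4,-2] (u**2 + 7*u + 10) du = -10/3; the area of that piece is 10/3.
∫[-2,4] (u**2 + 7*u + 10) du = 126.
Total area = 10/3 + 126 = 388/3.

388/3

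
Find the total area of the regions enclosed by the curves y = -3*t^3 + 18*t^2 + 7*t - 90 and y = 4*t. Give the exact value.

1221/4

Set the curves equal: -3*t^3 + 18*t^2 + 7*t - 90 = 4*t, so -3*t^3 + 18*t^2 + 3*t - 90 = 0, which factors as -3*(t - 5)*(t - 3)*(t + 2) = 0. The curves meet at t = -2, 3, 5.
On [-2, 3], y = 4*t is on top; that piece has area ∫[-2,3] (-(-3*t^3 + 18*t^2 + 3*t - 90)) dt = 1125/4.
On [3, 5], y = -3*t^3 + 18*t^2 + 7*t - 90 is on top; that piece has area ∫[3,5] (-3*t^3 + 18*t^2 + 3*t - 90) dt = 24.
Total enclosed area = 1125/4 + 24 = 1221/4.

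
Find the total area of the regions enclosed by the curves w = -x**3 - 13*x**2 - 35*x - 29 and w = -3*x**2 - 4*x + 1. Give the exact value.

Set the curves equal: -x**3 - 13*x**2 - 35*x - 29 = -3*x**2 - 4*x + 1, so -x**3 - 10*x**2 - 31*x - 30 = 0, which factors as -(x + 2)*(x + 3)*(x + 5) = 0. The curves meet at x = -5, -3, -2.
On [-5, -3], w = -3*x**2 - 4*x + 1 is on top; that piece has area ∫[-5,-3] (-(-x**3 - 10*x**2 - 31*x - 30)) dx = 8/3.
On [-3, -2], w = -x**3 - 13*x**2 - 35*x - 29 is on top; that piece has area ∫[-3,-2] (-x**3 - 10*x**2 - 31*x - 30) dx = 5/12.
Total enclosed area = 8/3 + 5/12 = 37/12.

37/12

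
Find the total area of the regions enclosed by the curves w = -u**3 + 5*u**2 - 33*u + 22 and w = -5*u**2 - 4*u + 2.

Set the curves equal: -u**3 + 5*u**2 - 33*u + 22 = -5*u**2 - 4*u + 2, so -u**3 + 10*u**2 - 29*u + 20 = 0, which factors as -(u - 5)*(u - 4)*(u - 1) = 0. The curves meet at u = 1, 4, 5.
On [1, 4], w = -5*u**2 - 4*u + 2 is on top; that piece has area ∫[1,4] (-(-u**3 + 10*u**2 - 29*u + 20)) du = 45/4.
On [4, 5], w = -u**3 + 5*u**2 - 33*u + 22 is on top; that piece has area ∫[4,5] (-u**3 + 10*u**2 - 29*u + 20) du = 7/12.
Total enclosed area = 45/4 + 7/12 = 71/6.

71/6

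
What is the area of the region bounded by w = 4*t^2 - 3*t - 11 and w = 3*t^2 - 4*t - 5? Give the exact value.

Set the curves equal: 4*t^2 - 3*t - 11 = 3*t^2 - 4*t - 5, so t^2 + t - 6 = 0, which factors as (t - 2)*(t + 3) = 0. The curves meet at t = -3, 2.
On [-3, 2], w = 3*t^2 - 4*t - 5 is on top; that piece has area ∫[-3,2] (-(t^2 + t - 6)) dt = 125/6.

125/6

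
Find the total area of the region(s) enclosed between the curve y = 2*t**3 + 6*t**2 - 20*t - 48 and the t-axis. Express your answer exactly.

407/2

The curve meets the t-axis where 2*t**3 + 6*t**2 - 20*t - 48 = 0, i.e. 2*(t - 3)*(t + 2)*(t + 4) = 0, at t = -4, -2, 3.
On [-4, -2] the curve lies above the axis; ∫[-4,-2] (2*t**3 + 6*t**2 - 20*t - 48) dt = 16, giving area 16.
On [-2, 3] the curve lies below the axis; ∫[-2,3] (2*t**3 + 6*t**2 - 20*t - 48) dt = -375/2, giving area 375/2.
Total area = 16 + 375/2 = 407/2.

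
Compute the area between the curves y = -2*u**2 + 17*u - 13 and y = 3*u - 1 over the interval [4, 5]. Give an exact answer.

On [4, 5], (-2*u**2 + 17*u - 13) - (3*u - 1) = -2*u**2 + 14*u - 12 is ≥ 0 throughout, so the area is a single integral of |-2*u**2 + 14*u - 12|.
∫[4,5] (-2*u**2 + 14*u - 12) du = 31/3.

31/3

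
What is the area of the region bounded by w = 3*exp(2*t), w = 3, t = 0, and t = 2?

-15/2 + 3*exp(4)/2

On [0, 2], (3*exp(2*t)) - (3) = 3*exp(2*t) - 3 is ≥ 0 throughout, so the area is a single integral of |3*exp(2*t) - 3|.
∫[0,2] (3*exp(2*t) - 3) dt = -15/2 + 3*exp(4)/2.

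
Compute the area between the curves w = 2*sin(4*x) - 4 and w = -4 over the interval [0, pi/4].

On [0, pi/4], (2*sin(4*x) - 4) - (-4) = 2*sin(4*x) is ≥ 0 throughout, so the area is a single integral of |2*sin(4*x)|.
∫[0,pi/4] (2*sin(4*x)) dx = 1.

1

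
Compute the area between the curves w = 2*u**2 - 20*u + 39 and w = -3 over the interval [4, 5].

22/3

On [4, 5], (2*u**2 - 20*u + 39) - (-3) = 2*u**2 - 20*u + 42 is ≤ 0 throughout, so the area is a single integral of |2*u**2 - 20*u + 42|.
∫[4,5] (2*u**2 - 20*u + 42) du = -22/3; the area of that piece is 22/3.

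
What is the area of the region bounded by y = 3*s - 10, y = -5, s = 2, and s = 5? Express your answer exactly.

33/2

On [2, 5], (3*s - 10) - (-5) = 3*s - 5 is ≥ 0 throughout, so the area is a single integral of |3*s - 5|.
∫[2,5] (3*s - 5) ds = 33/2.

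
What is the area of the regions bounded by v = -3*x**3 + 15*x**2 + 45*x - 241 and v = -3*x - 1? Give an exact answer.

5137/4

Set the curves equal: -3*x**3 + 15*x**2 + 45*x - 241 = -3*x - 1, so -3*x**3 + 15*x**2 + 48*x - 240 = 0, which factors as -3*(x - 5)*(x - 4)*(x + 4) = 0. The curves meet at x = -4, 4, 5.
On [-4, 4], v = -3*x - 1 is on top; that piece has area ∫[-4,4] (-(-3*x**3 + 15*x**2 + 48*x - 240)) dx = 1280.
On [4, 5], v = -3*x**3 + 15*x**2 + 45*x - 241 is on top; that piece has area ∫[4,5] (-3*x**3 + 15*x**2 + 48*x - 240) dx = 17/4.
Total enclosed area = 1280 + 17/4 = 5137/4.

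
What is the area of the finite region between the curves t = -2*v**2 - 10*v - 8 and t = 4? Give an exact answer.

1/3

Both boundary curves give t as a function of v, so integrate with respect to v. Setting them equal: -2*v**2 - 10*v - 12 = 0, i.e. -2*(v + 2)*(v + 3) = 0, so they meet at v = -3, -2.
For v in [-3, -2], t = -2*v**2 - 10*v - 8 is on the right; area = ∫[-3,-2] (-2*v**2 - 10*v - 12) dv = 1/3.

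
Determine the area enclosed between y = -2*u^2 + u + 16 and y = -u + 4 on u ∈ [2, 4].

The difference (-2*u^2 + u + 16) - (-u + 4) = -2*u^2 + 2*u + 12 changes sign at u = 3 inside [2, 4], so split the integral there.
∫[2,3] (-2*u^2 + 2*u + 12) du = 13/3.
∫[3,4] (-2*u^2 + 2*u + 12) du = -17/3; the area of that piece is 17/3.
Total area = 13/3 + 17/3 = 10.

10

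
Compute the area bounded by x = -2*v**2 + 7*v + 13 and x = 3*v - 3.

Both boundary curves give x as a function of v, so integrate with respect to v. Setting them equal: -2*v**2 + 4*v + 16 = 0, i.e. -2*(v - 4)*(v + 2) = 0, so they meet at v = -2, 4.
For v in [-2, 4], x = -2*v**2 + 7*v + 13 is on the right; area = ∫[-2,4] (-2*v**2 + 4*v + 16) dv = 72.

72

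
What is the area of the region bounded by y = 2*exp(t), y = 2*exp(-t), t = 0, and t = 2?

-4 + 2*exp(-2) + 2*exp(2)

On [0, 2], (2*exp(t)) - (2*exp(-t)) = 2*exp(t) - 2*exp(-t) is ≥ 0 throughout, so the area is a single integral of |2*exp(t) - 2*exp(-t)|.
∫[0,2] (2*exp(t) - 2*exp(-t)) dt = -4 + 2*exp(-2) + 2*exp(2).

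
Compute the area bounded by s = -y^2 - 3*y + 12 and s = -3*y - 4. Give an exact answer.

256/3

Both boundary curves give s as a function of y, so integrate with respect to y. Setting them equal: -y^2 + 16 = 0, i.e. -(y - 4)*(y + 4) = 0, so they meet at y = -4, 4.
For y in [-4, 4], s = -y^2 - 3*y + 12 is on the right; area = ∫[-4,4] (-y^2 + 16) dy = 256/3.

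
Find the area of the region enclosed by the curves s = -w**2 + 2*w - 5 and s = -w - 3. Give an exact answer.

1/6

Both boundary curves give s as a function of w, so integrate with respect to w. Setting them equal: -w**2 + 3*w - 2 = 0, i.e. -(w - 2)*(w - 1) = 0, so they meet at w = 1, 2.
For w in [1, 2], s = -w**2 + 2*w - 5 is on the right; area = ∫[1,2] (-w**2 + 3*w - 2) dw = 1/6.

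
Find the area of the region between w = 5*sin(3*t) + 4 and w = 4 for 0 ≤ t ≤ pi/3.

10/3

On [0, pi/3], (5*sin(3*t) + 4) - (4) = 5*sin(3*t) is ≥ 0 throughout, so the area is a single integral of |5*sin(3*t)|.
∫[0,pi/3] (5*sin(3*t)) dt = 10/3.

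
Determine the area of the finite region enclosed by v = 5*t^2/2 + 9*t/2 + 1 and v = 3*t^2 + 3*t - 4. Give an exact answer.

Set the curves equal: 5*t^2/2 + 9*t/2 + 1 = 3*t^2 + 3*t - 4, so -t^2/2 + 3*t/2 + 5 = 0, which factors as -(t - 5)*(t + 2)/2 = 0. The curves meet at t = -2, 5.
On [-2, 5], v = 5*t^2/2 + 9*t/2 + 1 is on top; that piece has area ∫[-2,5] (-t^2/2 + 3*t/2 + 5) dt = 343/12.

343/12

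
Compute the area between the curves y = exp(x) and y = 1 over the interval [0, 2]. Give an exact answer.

On [0, 2], (exp(x)) - (1) = exp(x) - 1 is ≥ 0 throughout, so the area is a single integral of |exp(x) - 1|.
∫[0,2] (exp(x) - 1) dx = -3 + exp(2).

-3 + exp(2)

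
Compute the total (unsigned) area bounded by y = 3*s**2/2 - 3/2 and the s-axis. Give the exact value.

2

The curve meets the s-axis where 3*s**2/2 - 3/2 = 0, i.e. 3*(s - 1)*(s + 1)/2 = 0, at s = -1, 1.
On [-1, 1] the curve lies below the axis; ∫[-1,1] (3*s**2/2 - 3/2) ds = -2, giving area 2.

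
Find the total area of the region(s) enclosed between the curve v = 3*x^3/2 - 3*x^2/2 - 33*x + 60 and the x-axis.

3901/8

The curve meets the x-axis where 3*x^3/2 - 3*x^2/2 - 33*x + 60 = 0, i.e. 3*(x - 4)*(x - 2)*(x + 5)/2 = 0, at x = -5, 2, 4.
On [-5, 2] the curve lies above the axis; ∫[-5,2] (3*x^3/2 - 3*x^2/2 - 33*x + 60) dx = 3773/8, giving area 3773/8.
On [2, 4] the curve lies below the axis; ∫[2,4] (3*x^3/2 - 3*x^2/2 - 33*x + 60) dx = -16, giving area 16.
Total area = 3773/8 + 16 = 3901/8.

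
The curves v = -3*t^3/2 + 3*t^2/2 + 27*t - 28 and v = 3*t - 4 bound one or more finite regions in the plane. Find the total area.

863/4

Set the curves equal: -3*t^3/2 + 3*t^2/2 + 27*t - 28 = 3*t - 4, so -3*t^3/2 + 3*t^2/2 + 24*t - 24 = 0, which factors as -3*(t - 4)*(t - 1)*(t + 4)/2 = 0. The curves meet at t = -4, 1, 4.
On [-4, 1], v = 3*t - 4 is on top; that piece has area ∫[-4,1] (-(-3*t^3/2 + 3*t^2/2 + 24*t - 24)) dt = 1375/8.
On [1, 4], v = -3*t^3/2 + 3*t^2/2 + 27*t - 28 is on top; that piece has area ∫[1,4] (-3*t^3/2 + 3*t^2/2 + 24*t - 24) dt = 351/8.
Total enclosed area = 1375/8 + 351/8 = 863/4.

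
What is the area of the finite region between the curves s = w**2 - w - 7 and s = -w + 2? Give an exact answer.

36

Both boundary curves give s as a function of w, so integrate with respect to w. Setting them equal: w**2 - 9 = 0, i.e. (w - 3)*(w + 3) = 0, so they meet at w = -3, 3.
For w in [-3, 3], s = w**2 - w - 7 is on the left; area = ∫[-3,3] (-(w**2 - 9)) dw = 36.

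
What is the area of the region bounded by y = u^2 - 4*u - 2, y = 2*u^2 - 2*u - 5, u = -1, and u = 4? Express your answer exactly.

97/3

The difference (u^2 - 4*u - 2) - (2*u^2 - 2*u - 5) = -u^2 - 2*u + 3 changes sign at u = 1 inside [-1, 4], so split the integral there.
∫[-1,1] (-u^2 - 2*u + 3) du = 16/3.
∫[1,4] (-u^2 - 2*u + 3) du = -27; the area of that piece is 27.
Total area = 16/3 + 27 = 97/3.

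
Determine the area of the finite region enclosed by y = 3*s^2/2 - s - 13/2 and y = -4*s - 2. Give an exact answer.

16

Set the curves equal: 3*s^2/2 - s - 13/2 = -4*s - 2, so 3*s^2/2 + 3*s - 9/2 = 0, which factors as 3*(s - 1)*(s + 3)/2 = 0. The curves meet at s = -3, 1.
On [-3, 1], y = -4*s - 2 is on top; that piece has area ∫[-3,1] (-(3*s^2/2 + 3*s - 9/2)) ds = 16.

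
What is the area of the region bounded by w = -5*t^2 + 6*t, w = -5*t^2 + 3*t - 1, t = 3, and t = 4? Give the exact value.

On [3, 4], (-5*t^2 + 6*t) - (-5*t^2 + 3*t - 1) = 3*t + 1 is ≥ 0 throughout, so the area is a single integral of |3*t + 1|.
∫[3,4] (3*t + 1) dt = 23/2.

23/2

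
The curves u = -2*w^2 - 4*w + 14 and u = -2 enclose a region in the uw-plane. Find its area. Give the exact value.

72

Both boundary curves give u as a function of w, so integrate with respect to w. Setting them equal: -2*w^2 - 4*w + 16 = 0, i.e. -2*(w - 2)*(w + 4) = 0, so they meet at w = -4, 2.
For w in [-4, 2], u = -2*w^2 - 4*w + 14 is on the right; area = ∫[-4,2] (-2*w^2 - 4*w + 16) dw = 72.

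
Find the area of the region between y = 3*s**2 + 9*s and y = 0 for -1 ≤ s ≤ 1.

9

The difference (3*s**2 + 9*s) - (0) = 3*s**2 + 9*s changes sign at s = 0 inside [-1, 1], so split the integral there.
∫[-1,0] (3*s**2 + 9*s) ds = -7/2; the area of that piece is 7/2.
∫[0,1] (3*s**2 + 9*s) ds = 11/2.
Total area = 7/2 + 11/2 = 9.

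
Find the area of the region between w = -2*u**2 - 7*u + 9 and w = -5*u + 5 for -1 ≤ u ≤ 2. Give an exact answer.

The difference (-2*u**2 - 7*u + 9) - (-5*u + 5) = -2*u**2 - 2*u + 4 changes sign at u = 1 inside [-1, 2], so split the integral there.
∫[-1,1] (-2*u**2 - 2*u + 4) du = 20/3.
∫[1,2] (-2*u**2 - 2*u + 4) du = -11/3; the area of that piece is 11/3.
Total area = 20/3 + 11/3 = 31/3.

31/3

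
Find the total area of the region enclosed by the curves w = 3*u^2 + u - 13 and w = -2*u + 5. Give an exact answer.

125/2

Set the curves equal: 3*u^2 + u - 13 = -2*u + 5, so 3*u^2 + 3*u - 18 = 0, which factors as 3*(u - 2)*(u + 3) = 0. The curves meet at u = -3, 2.
On [-3, 2], w = -2*u + 5 is on top; that piece has area ∫[-3,2] (-(3*u^2 + 3*u - 18)) du = 125/2.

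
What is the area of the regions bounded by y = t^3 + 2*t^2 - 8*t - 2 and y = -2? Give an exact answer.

148/3

Set the curves equal: t^3 + 2*t^2 - 8*t - 2 = -2, so t^3 + 2*t^2 - 8*t = 0, which factors as t*(t - 2)*(t + 4) = 0. The curves meet at t = -4, 0, 2.
On [-4, 0], y = t^3 + 2*t^2 - 8*t - 2 is on top; that piece has area ∫[-4,0] (t^3 + 2*t^2 - 8*t) dt = 128/3.
On [0, 2], y = -2 is on top; that piece has area ∫[0,2] (-(t^3 + 2*t^2 - 8*t)) dt = 20/3.
Total enclosed area = 128/3 + 20/3 = 148/3.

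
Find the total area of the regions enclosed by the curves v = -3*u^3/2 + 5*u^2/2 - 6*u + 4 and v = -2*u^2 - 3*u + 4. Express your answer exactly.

3/4

Set the curves equal: -3*u^3/2 + 5*u^2/2 - 6*u + 4 = -2*u^2 - 3*u + 4, so -3*u^3/2 + 9*u^2/2 - 3*u = 0, which factors as -3*u*(u - 2)*(u - 1)/2 = 0. The curves meet at u = 0, 1, 2.
On [0, 1], v = -2*u^2 - 3*u + 4 is on top; that piece has area ∫[0,1] (-(-3*u^3/2 + 9*u^2/2 - 3*u)) du = 3/8.
On [1, 2], v = -3*u^3/2 + 5*u^2/2 - 6*u + 4 is on top; that piece has area ∫[1,2] (-3*u^3/2 + 9*u^2/2 - 3*u) du = 3/8.
Total enclosed area = 3/8 + 3/8 = 3/4.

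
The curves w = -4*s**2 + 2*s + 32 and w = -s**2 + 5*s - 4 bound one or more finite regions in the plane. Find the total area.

Set the curves equal: -4*s**2 + 2*s + 32 = -s**2 + 5*s - 4, so -3*s**2 - 3*s + 36 = 0, which factors as -3*(s - 3)*(s + 4) = 0. The curves meet at s = -4, 3.
On [-4, 3], w = -4*s**2 + 2*s + 32 is on top; that piece has area ∫[-4,3] (-3*s**2 - 3*s + 36) ds = 343/2.

343/2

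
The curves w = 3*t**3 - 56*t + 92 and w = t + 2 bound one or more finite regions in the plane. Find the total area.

Set the curves equal: 3*t**3 - 56*t + 92 = t + 2, so 3*t**3 - 57*t + 90 = 0, which factors as 3*(t - 3)*(t - 2)*(t + 5) = 0. The curves meet at t = -5, 2, 3.
On [-5, 2], w = 3*t**3 - 56*t + 92 is on top; that piece has area ∫[-5,2] (3*t**3 - 57*t + 90) dt = 3087/4.
On [2, 3], w = t + 2 is on top; that piece has area ∫[2,3] (-(3*t**3 - 57*t + 90)) dt = 15/4.
Total enclosed area = 3087/4 + 15/4 = 1551/2.

1551/2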